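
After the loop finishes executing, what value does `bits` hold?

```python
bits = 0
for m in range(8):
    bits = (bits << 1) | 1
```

Let's trace through this code step by step.

Initialize: bits = 0
Entering loop: for m in range(8):
After iteration 1: m = 0, bits = 1
After iteration 2: m = 1, bits = 3
After iteration 3: m = 2, bits = 7
After iteration 4: m = 3, bits = 15
After iteration 5: m = 4, bits = 31
After iteration 6: m = 5, bits = 63
After iteration 7: m = 6, bits = 127
After iteration 8: m = 7, bits = 255
Loop ends.

Final answer: 255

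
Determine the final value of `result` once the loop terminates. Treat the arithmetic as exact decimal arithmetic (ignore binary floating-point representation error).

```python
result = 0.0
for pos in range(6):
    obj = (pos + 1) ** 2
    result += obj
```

Let's trace through this code step by step.

Initialize: result = 0.0
Entering loop: for pos in range(6):
After iteration 1: pos = 0, result = 1.0, obj = 1
After iteration 2: pos = 1, result = 5.0, obj = 4
After iteration 3: pos = 2, result = 14.0, obj = 9
After iteration 4: pos = 3, result = 30.0, obj = 16
After iteration 5: pos = 4, result = 55.0, obj = 25
After iteration 6: pos = 5, result = 91.0, obj = 36
Loop ends.

Final answer: 91.0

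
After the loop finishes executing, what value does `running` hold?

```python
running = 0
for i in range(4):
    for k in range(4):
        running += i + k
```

Let's trace through this code step by step.

Initialize: running = 0
Entering loop: for i in range(4):
After iteration 1: i = 0, running = 6
After iteration 2: i = 1, running = 16
After iteration 3: i = 2, running = 30
After iteration 4: i = 3, running = 48
Loop ends.

Final answer: 48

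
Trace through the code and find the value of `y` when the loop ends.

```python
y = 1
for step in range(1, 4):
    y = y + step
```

Let's trace through this code step by step.

Initialize: y = 1
Entering loop: for step in range(1, 4):
After iteration 1: step = 1, y = 2
After iteration 2: step = 2, y = 4
After iteration 3: step = 3, y = 7
Loop ends.

Final answer: 7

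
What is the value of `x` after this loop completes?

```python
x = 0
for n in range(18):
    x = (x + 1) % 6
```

Let's trace through this code step by step.

Initialize: x = 0
Entering loop: for n in range(18):
After iteration 1: n = 0, x = 1
After iteration 2: n = 1, x = 2
After iteration 3: n = 2, x = 3
After iteration 4: n = 3, x = 4
After iteration 5: n = 4, x = 5
After iteration 6: n = 5, x = 0
After iteration 7: n = 6, x = 1
After iteration 8: n = 7, x = 2
After iteration 9: n = 8, x = 3
After iteration 10: n = 9, x = 4
After iteration 11: n = 10, x = 5
After iteration 12: n = 11, x = 0
After iteration 13: n = 12, x = 1
After iteration 14: n = 13, x = 2
After iteration 15: n = 14, x = 3
After iteration 16: n = 15, x = 4
After iteration 17: n = 16, x = 5
After iteration 18: n = 17, x = 0
Loop ends.

Final answer: 0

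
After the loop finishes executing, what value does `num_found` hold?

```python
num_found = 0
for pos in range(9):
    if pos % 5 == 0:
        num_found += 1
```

Let's trace through this code step by step.

Initialize: num_found = 0
Entering loop: for pos in range(9):
After iteration 1: pos = 0, num_found = 1
After iteration 2: pos = 1, num_found = 1
After iteration 3: pos = 2, num_found = 1
After iteration 4: pos = 3, num_found = 1
After iteration 5: pos = 4, num_found = 1
After iteration 6: pos = 5, num_found = 2
After iteration 7: pos = 6, num_found = 2
After iteration 8: pos = 7, num_found = 2
After iteration 9: pos = 8, num_found = 2
Loop ends.

Final answer: 2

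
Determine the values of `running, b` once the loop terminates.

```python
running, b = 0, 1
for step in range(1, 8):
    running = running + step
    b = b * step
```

Let's trace through this code step by step.

Initialize: running = 0
Initialize: b = 1
Entering loop: for step in range(1, 8):
After iteration 1: step = 1, running = 1, b = 1
After iteration 2: step = 2, running = 3, b = 2
After iteration 3: step = 3, running = 6, b = 6
After iteration 4: step = 4, running = 10, b = 24
After iteration 5: step = 5, running = 15, b = 120
After iteration 6: step = 6, running = 21, b = 720
After iteration 7: step = 7, running = 28, b = 5040
Loop ends.

Final answer: 28, 5040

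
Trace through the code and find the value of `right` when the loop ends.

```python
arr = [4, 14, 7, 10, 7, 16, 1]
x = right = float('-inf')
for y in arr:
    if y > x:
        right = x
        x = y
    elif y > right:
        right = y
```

Let's trace through this code step by step.

Initialize: arr = [4, 14, 7, 10, 7, 16, 1]
Initialize: x = -inf
Initialize: right = -inf
Entering loop: for y in arr:
After iteration 1: y = 4, x = 4, right = -inf
After iteration 2: y = 14, x = 14, right = 4
After iteration 3: y = 7, x = 14, right = 7
After iteration 4: y = 10, x = 14, right = 10
After iteration 5: y = 7, x = 14, right = 10
After iteration 6: y = 16, x = 16, right = 14
After iteration 7: y = 1, x = 16, right = 14
Loop ends.

Final answer: 14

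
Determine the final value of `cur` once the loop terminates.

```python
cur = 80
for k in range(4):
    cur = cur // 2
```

Let's trace through this code step by step.

Initialize: cur = 80
Entering loop: for k in range(4):
After iteration 1: k = 0, cur = 40
After iteration 2: k = 1, cur = 20
After iteration 3: k = 2, cur = 10
After iteration 4: k = 3, cur = 5
Loop ends.

Final answer: 5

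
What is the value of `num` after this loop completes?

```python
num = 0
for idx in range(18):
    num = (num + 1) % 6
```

Let's trace through this code step by step.

Initialize: num = 0
Entering loop: for idx in range(18):
After iteration 1: idx = 0, num = 1
After iteration 2: idx = 1, num = 2
After iteration 3: idx = 2, num = 3
After iteration 4: idx = 3, num = 4
After iteration 5: idx = 4, num = 5
After iteration 6: idx = 5, num = 0
After iteration 7: idx = 6, num = 1
After iteration 8: idx = 7, num = 2
After iteration 9: idx = 8, num = 3
After iteration 10: idx = 9, num = 4
After iteration 11: idx = 10, num = 5
After iteration 12: idx = 11, num = 0
After iteration 13: idx = 12, num = 1
After iteration 14: idx = 13, num = 2
After iteration 15: idx = 14, num = 3
After iteration 16: idx = 15, num = 4
After iteration 17: idx = 16, num = 5
After iteration 18: idx = 17, num = 0
Loop ends.

Final answer: 0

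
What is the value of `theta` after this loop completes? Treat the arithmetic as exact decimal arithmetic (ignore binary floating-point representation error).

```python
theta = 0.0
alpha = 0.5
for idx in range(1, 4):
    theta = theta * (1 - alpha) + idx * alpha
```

Let's trace through this code step by step.

Initialize: theta = 0.0
Initialize: alpha = 0.5
Entering loop: for idx in range(1, 4):
After iteration 1: idx = 1, theta = 0.5
After iteration 2: idx = 2, theta = 1.25
After iteration 3: idx = 3, theta = 2.125
Loop ends.

Final answer: 2.125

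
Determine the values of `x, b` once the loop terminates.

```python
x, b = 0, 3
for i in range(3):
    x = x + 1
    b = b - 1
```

Let's trace through this code step by step.

Initialize: x = 0
Initialize: b = 3
Entering loop: for i in range(3):
After iteration 1: i = 0, x = 1, b = 2
After iteration 2: i = 1, x = 2, b = 1
After iteration 3: i = 2, x = 3, b = 0
Loop ends.

Final answer: 3, 0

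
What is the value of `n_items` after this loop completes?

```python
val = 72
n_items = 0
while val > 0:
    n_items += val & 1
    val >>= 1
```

Let's trace through this code step by step.

Initialize: val = 72
Initialize: n_items = 0
Entering loop: while val > 0:
After iteration 1: val = 36, n_items = 0
After iteration 2: val = 18, n_items = 0
After iteration 3: val = 9, n_items = 0
After iteration 4: val = 4, n_items = 1
After iteration 5: val = 2, n_items = 1
After iteration 6: val = 1, n_items = 1
After iteration 7: val = 0, n_items = 2
Loop ends.

Final answer: 2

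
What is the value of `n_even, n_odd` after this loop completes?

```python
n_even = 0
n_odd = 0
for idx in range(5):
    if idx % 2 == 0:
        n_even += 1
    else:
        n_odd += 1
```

Let's trace through this code step by step.

Initialize: n_even = 0
Initialize: n_odd = 0
Entering loop: for idx in range(5):
After iteration 1: idx = 0, n_even = 1, n_odd = 0
After iteration 2: idx = 1, n_even = 1, n_odd = 1
After iteration 3: idx = 2, n_even = 2, n_odd = 1
After iteration 4: idx = 3, n_even = 2, n_odd = 2
After iteration 5: idx = 4, n_even = 3, n_odd = 2
Loop ends.

Final answer: 3, 2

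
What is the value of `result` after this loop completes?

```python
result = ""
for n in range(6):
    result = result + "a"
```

Let's trace through this code step by step.

Initialize: result = ''
Entering loop: for n in range(6):
After iteration 1: n = 0, result = 'a'
After iteration 2: n = 1, result = 'aa'
After iteration 3: n = 2, result = 'aaa'
After iteration 4: n = 3, result = 'aaaa'
After iteration 5: n = 4, result = 'aaaaa'
After iteration 6: n = 5, result = 'aaaaaa'
Loop ends.

Final answer: 'aaaaaa'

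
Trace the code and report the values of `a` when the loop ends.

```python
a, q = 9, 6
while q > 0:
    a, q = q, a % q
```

Let's trace through this code step by step.

Initialize: a = 9
Initialize: q = 6
Entering loop: while q > 0:
After iteration 1: a = 6, q = 3
After iteration 2: a = 3, q = 0
Loop ends.

Final answer: 3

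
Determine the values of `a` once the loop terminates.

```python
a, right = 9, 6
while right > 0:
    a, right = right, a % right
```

Let's trace through this code step by step.

Initialize: a = 9
Initialize: right = 6
Entering loop: while right > 0:
After iteration 1: a = 6, right = 3
After iteration 2: a = 3, right = 0
Loop ends.

Final answer: 3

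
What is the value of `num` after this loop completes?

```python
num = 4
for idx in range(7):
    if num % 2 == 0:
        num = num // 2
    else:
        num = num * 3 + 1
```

Let's trace through this code step by step.

Initialize: num = 4
Entering loop: for idx in range(7):
After iteration 1: idx = 0, num = 2
After iteration 2: idx = 1, num = 1
After iteration 3: idx = 2, num = 4
After iteration 4: idx = 3, num = 2
After iteration 5: idx = 4, num = 1
After iteration 6: idx = 5, num = 4
After iteration 7: idx = 6, num = 2
Loop ends.

Final answer: 2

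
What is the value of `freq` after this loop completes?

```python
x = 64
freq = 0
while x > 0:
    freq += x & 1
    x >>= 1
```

Let's trace through this code step by step.

Initialize: x = 64
Initialize: freq = 0
Entering loop: while x > 0:
After iteration 1: x = 32, freq = 0
After iteration 2: x = 16, freq = 0
After iteration 3: x = 8, freq = 0
After iteration 4: x = 4, freq = 0
After iteration 5: x = 2, freq = 0
After iteration 6: x = 1, freq = 0
After iteration 7: x = 0, freq = 1
Loop ends.

Final answer: 1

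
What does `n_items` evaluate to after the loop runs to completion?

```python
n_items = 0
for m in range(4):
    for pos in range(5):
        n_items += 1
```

Let's trace through this code step by step.

Initialize: n_items = 0
Entering loop: for m in range(4):
After iteration 1: m = 0, n_items = 5
After iteration 2: m = 1, n_items = 10
After iteration 3: m = 2, n_items = 15
After iteration 4: m = 3, n_items = 20
Loop ends.

Final answer: 20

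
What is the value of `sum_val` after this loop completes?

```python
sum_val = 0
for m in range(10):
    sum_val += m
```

Let's trace through this code step by step.

Initialize: sum_val = 0
Entering loop: for m in range(10):
After iteration 1: m = 0, sum_val = 0
After iteration 2: m = 1, sum_val = 1
After iteration 3: m = 2, sum_val = 3
After iteration 4: m = 3, sum_val = 6
After iteration 5: m = 4, sum_val = 10
After iteration 6: m = 5, sum_val = 15
After iteration 7: m = 6, sum_val = 21
After iteration 8: m = 7, sum_val = 28
After iteration 9: m = 8, sum_val = 36
After iteration 10: m = 9, sum_val = 45
Loop ends.

Final answer: 45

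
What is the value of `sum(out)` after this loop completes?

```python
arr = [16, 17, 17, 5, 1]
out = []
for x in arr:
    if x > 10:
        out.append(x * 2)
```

Let's trace through this code step by step.

Initialize: arr = [16, 17, 17, 5, 1]
Initialize: out = []
Entering loop: for x in arr:
After iteration 1: x = 16, out = [32]
After iteration 2: x = 17, out = [32, 34]
After iteration 3: x = 17, out = [32, 34, 34]
After iteration 4: x = 5, out = [32, 34, 34]
After iteration 5: x = 1, out = [32, 34, 34]
Loop ends.
sum(out) = 100

Final answer: 100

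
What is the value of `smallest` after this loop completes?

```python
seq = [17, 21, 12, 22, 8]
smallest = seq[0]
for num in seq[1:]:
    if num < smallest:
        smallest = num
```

Let's trace through this code step by step.

Initialize: seq = [17, 21, 12, 22, 8]
Initialize: smallest = 17
Entering loop: for num in seq[1:]:
After iteration 1: num = 21, smallest = 17
After iteration 2: num = 12, smallest = 12
After iteration 3: num = 22, smallest = 12
After iteration 4: num = 8, smallest = 8
Loop ends.

Final answer: 8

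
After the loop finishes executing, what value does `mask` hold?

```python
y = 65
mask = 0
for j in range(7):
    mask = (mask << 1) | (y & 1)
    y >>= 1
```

Let's trace through this code step by step.

Initialize: y = 65
Initialize: mask = 0
Entering loop: for j in range(7):
After iteration 1: j = 0, y = 32, mask = 1
After iteration 2: j = 1, y = 16, mask = 2
After iteration 3: j = 2, y = 8, mask = 4
After iteration 4: j = 3, y = 4, mask = 8
After iteration 5: j = 4, y = 2, mask = 16
After iteration 6: j = 5, y = 1, mask = 32
After iteration 7: j = 6, y = 0, mask = 65
Loop ends.

Final answer: 65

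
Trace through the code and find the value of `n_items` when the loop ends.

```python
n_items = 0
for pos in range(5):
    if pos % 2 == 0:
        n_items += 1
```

Let's trace through this code step by step.

Initialize: n_items = 0
Entering loop: for pos in range(5):
After iteration 1: pos = 0, n_items = 1
After iteration 2: pos = 1, n_items = 1
After iteration 3: pos = 2, n_items = 2
After iteration 4: pos = 3, n_items = 2
After iteration 5: pos = 4, n_items = 3
Loop ends.

Final answer: 3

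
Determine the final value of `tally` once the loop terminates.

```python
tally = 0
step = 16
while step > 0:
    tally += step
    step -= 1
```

Let's trace through this code step by step.

Initialize: tally = 0
Initialize: step = 16
Entering loop: while step > 0:
After iteration 1: tally = 16, step = 15
After iteration 2: tally = 31, step = 14
After iteration 3: tally = 45, step = 13
After iteration 4: tally = 58, step = 12
After iteration 5: tally = 70, step = 11
After iteration 6: tally = 81, step = 10
After iteration 7: tally = 91, step = 9
After iteration 8: tally = 100, step = 8
After iteration 9: tally = 108, step = 7
After iteration 10: tally = 115, step = 6
After iteration 11: tally = 121, step = 5
After iteration 12: tally = 126, step = 4
After iteration 13: tally = 130, step = 3
After iteration 14: tally = 133, step = 2
After iteration 15: tally = 135, step = 1
After iteration 16: tally = 136, step = 0
Loop ends.

Final answer: 136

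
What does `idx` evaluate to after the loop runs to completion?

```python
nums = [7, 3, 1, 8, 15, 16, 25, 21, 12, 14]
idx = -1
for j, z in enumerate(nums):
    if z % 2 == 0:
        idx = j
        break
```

Let's trace through this code step by step.

Initialize: nums = [7, 3, 1, 8, 15, 16, 25, 21, 12, 14]
Initialize: idx = -1
Entering loop: for j, z in enumerate(nums):
After iteration 1: j = 0, z = 7, idx = -1
After iteration 2: j = 1, z = 3, idx = -1
After iteration 3: j = 2, z = 1, idx = -1
After iteration 4: j = 3, z = 8, idx = 3
Loop ends.

Final answer: 3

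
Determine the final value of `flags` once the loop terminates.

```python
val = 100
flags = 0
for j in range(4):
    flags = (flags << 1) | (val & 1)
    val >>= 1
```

Let's trace through this code step by step.

Initialize: val = 100
Initialize: flags = 0
Entering loop: for j in range(4):
After iteration 1: j = 0, val = 50, flags = 0
After iteration 2: j = 1, val = 25, flags = 0
After iteration 3: j = 2, val = 12, flags = 1
After iteration 4: j = 3, val = 6, flags = 2
Loop ends.

Final answer: 2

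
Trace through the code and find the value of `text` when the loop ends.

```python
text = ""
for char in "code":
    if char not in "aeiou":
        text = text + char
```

Let's trace through this code step by step.

Initialize: text = ''
Entering loop: for char in "code":
After iteration 1: char = 'c', text = 'c'
After iteration 2: char = 'o', text = 'c'
After iteration 3: char = 'd', text = 'cd'
After iteration 4: char = 'e', text = 'cd'
Loop ends.

Final answer: 'cd'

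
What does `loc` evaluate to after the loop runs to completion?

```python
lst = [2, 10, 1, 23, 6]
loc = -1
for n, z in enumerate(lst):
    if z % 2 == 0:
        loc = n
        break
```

Let's trace through this code step by step.

Initialize: lst = [2, 10, 1, 23, 6]
Initialize: loc = -1
Entering loop: for n, z in enumerate(lst):
After iteration 1: n = 0, z = 2, loc = 0
Loop ends.

Final answer: 0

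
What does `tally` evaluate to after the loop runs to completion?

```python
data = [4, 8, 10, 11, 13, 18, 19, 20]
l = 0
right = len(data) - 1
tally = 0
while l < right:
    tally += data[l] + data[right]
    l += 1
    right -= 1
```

Let's trace through this code step by step.

Initialize: data = [4, 8, 10, 11, 13, 18, 19, 20]
Initialize: l = 0
Initialize: right = 7
Initialize: tally = 0
Entering loop: while l < right:
After iteration 1: l = 1, right = 6, tally = 24
After iteration 2: l = 2, right = 5, tally = 51
After iteration 3: l = 3, right = 4, tally = 79
After iteration 4: l = 4, right = 3, tally = 103
Loop ends.

Final answer: 103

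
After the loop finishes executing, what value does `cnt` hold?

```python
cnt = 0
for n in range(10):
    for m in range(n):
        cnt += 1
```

Let's trace through this code step by step.

Initialize: cnt = 0
Entering loop: for n in range(10):
After iteration 1: n = 0, cnt = 0
After iteration 2: n = 1, cnt = 1, m = 0
After iteration 3: n = 2, cnt = 3, m = 1
After iteration 4: n = 3, cnt = 6, m = 2
After iteration 5: n = 4, cnt = 10, m = 3
After iteration 6: n = 5, cnt = 15, m = 4
After iteration 7: n = 6, cnt = 21, m = 5
After iteration 8: n = 7, cnt = 28, m = 6
After iteration 9: n = 8, cnt = 36, m = 7
After iteration 10: n = 9, cnt = 45, m = 8
Loop ends.

Final answer: 45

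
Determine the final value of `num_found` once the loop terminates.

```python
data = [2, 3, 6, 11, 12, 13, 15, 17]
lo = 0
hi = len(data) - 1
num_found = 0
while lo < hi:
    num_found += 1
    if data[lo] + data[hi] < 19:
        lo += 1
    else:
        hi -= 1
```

Let's trace through this code step by step.

Initialize: data = [2, 3, 6, 11, 12, 13, 15, 17]
Initialize: lo = 0
Initialize: hi = 7
Initialize: num_found = 0
Entering loop: while lo < hi:
After iteration 1: lo = 0, hi = 6, num_found = 1
After iteration 2: lo = 1, hi = 6, num_found = 2
After iteration 3: lo = 2, hi = 6, num_found = 3
After iteration 4: lo = 2, hi = 5, num_found = 4
After iteration 5: lo = 2, hi = 4, num_found = 5
After iteration 6: lo = 3, hi = 4, num_found = 6
After iteration 7: lo = 3, hi = 3, num_found = 7
Loop ends.

Final answer: 7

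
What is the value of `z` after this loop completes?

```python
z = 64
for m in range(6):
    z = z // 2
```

Let's trace through this code step by step.

Initialize: z = 64
Entering loop: for m in range(6):
After iteration 1: m = 0, z = 32
After iteration 2: m = 1, z = 16
After iteration 3: m = 2, z = 8
After iteration 4: m = 3, z = 4
After iteration 5: m = 4, z = 2
After iteration 6: m = 5, z = 1
Loop ends.

Final answer: 1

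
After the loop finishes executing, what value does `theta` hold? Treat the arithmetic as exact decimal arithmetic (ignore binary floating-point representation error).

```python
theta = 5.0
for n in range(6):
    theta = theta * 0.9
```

Let's trace through this code step by step.

Initialize: theta = 5.0
Entering loop: for n in range(6):
After iteration 1: n = 0, theta = 4.5
After iteration 2: n = 1, theta = 4.05
After iteration 3: n = 2, theta = 3.645
After iteration 4: n = 3, theta = 3.2805
After iteration 5: n = 4, theta = 2.95245
After iteration 6: n = 5, theta = 2.657205
Loop ends.

Final answer: 2.657205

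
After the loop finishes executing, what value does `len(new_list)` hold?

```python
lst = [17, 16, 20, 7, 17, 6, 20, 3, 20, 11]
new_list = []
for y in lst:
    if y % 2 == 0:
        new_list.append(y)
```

Let's trace through this code step by step.

Initialize: lst = [17, 16, 20, 7, 17, 6, 20, 3, 20, 11]
Initialize: new_list = []
Entering loop: for y in lst:
After iteration 1: y = 17, new_list = []
After iteration 2: y = 16, new_list = [16]
After iteration 3: y = 20, new_list = [16, 20]
After iteration 4: y = 7, new_list = [16, 20]
After iteration 5: y = 17, new_list = [16, 20]
After iteration 6: y = 6, new_list = [16, 20, 6]
After iteration 7: y = 20, new_list = [16, 20, 6, 20]
After iteration 8: y = 3, new_list = [16, 20, 6, 20]
After iteration 9: y = 20, new_list = [16, 20, 6, 20, 20]
After iteration 10: y = 11, new_list = [16, 20, 6, 20, 20]
Loop ends.
len(new_list) = 5

Final answer: 5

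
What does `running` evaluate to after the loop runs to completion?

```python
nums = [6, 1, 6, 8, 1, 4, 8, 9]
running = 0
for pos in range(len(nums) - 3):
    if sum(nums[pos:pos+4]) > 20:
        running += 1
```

Let's trace through this code step by step.

Initialize: nums = [6, 1, 6, 8, 1, 4, 8, 9]
Initialize: running = 0
Entering loop: for pos in range(len(nums) - 3):
After iteration 1: pos = 0, running = 1
After iteration 2: pos = 1, running = 1
After iteration 3: pos = 2, running = 1
After iteration 4: pos = 3, running = 2
After iteration 5: pos = 4, running = 3
Loop ends.

Final answer: 3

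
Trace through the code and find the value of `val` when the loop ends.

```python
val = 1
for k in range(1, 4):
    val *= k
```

Let's trace through this code step by step.

Initialize: val = 1
Entering loop: for k in range(1, 4):
After iteration 1: k = 1, val = 1
After iteration 2: k = 2, val = 2
After iteration 3: k = 3, val = 6
Loop ends.

Final answer: 6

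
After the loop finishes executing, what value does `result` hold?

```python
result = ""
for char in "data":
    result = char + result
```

Let's trace through this code step by step.

Initialize: result = ''
Entering loop: for char in "data":
After iteration 1: char = 'd', result = 'd'
After iteration 2: char = 'a', result = 'ad'
After iteration 3: char = 't', result = 'tad'
After iteration 4: char = 'a', result = 'atad'
Loop ends.

Final answer: 'atad'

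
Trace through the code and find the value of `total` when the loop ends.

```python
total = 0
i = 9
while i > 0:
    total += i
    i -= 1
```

Let's trace through this code step by step.

Initialize: total = 0
Initialize: i = 9
Entering loop: while i > 0:
After iteration 1: total = 9, i = 8
After iteration 2: total = 17, i = 7
After iteration 3: total = 24, i = 6
After iteration 4: total = 30, i = 5
After iteration 5: total = 35, i = 4
After iteration 6: total = 39, i = 3
After iteration 7: total = 42, i = 2
After iteration 8: total = 44, i = 1
After iteration 9: total = 45, i = 0
Loop ends.

Final answer: 45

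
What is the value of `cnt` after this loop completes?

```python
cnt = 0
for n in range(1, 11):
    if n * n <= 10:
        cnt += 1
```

Let's trace through this code step by step.

Initialize: cnt = 0
Entering loop: for n in range(1, 11):
After iteration 1: n = 1, cnt = 1
After iteration 2: n = 2, cnt = 2
After iteration 3: n = 3, cnt = 3
After iteration 4: n = 4, cnt = 3
After iteration 5: n = 5, cnt = 3
After iteration 6: n = 6, cnt = 3
After iteration 7: n = 7, cnt = 3
After iteration 8: n = 8, cnt = 3
After iteration 9: n = 9, cnt = 3
After iteration 10: n = 10, cnt = 3
Loop ends.

Final answer: 3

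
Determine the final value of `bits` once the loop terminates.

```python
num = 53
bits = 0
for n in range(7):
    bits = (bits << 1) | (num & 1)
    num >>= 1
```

Let's trace through this code step by step.

Initialize: num = 53
Initialize: bits = 0
Entering loop: for n in range(7):
After iteration 1: n = 0, num = 26, bits = 1
After iteration 2: n = 1, num = 13, bits = 2
After iteration 3: n = 2, num = 6, bits = 5
After iteration 4: n = 3, num = 3, bits = 10
After iteration 5: n = 4, num = 1, bits = 21
After iteration 6: n = 5, num = 0, bits = 43
After iteration 7: n = 6, num = 0, bits = 86
Loop ends.

Final answer: 86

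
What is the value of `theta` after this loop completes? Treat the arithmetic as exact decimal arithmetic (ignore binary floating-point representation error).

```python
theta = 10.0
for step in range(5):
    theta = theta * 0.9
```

Let's trace through this code step by step.

Initialize: theta = 10.0
Entering loop: for step in range(5):
After iteration 1: step = 0, theta = 9.0
After iteration 2: step = 1, theta = 8.1
After iteration 3: step = 2, theta = 7.29
After iteration 4: step = 3, theta = 6.561
After iteration 5: step = 4, theta = 5.9049
Loop ends.

Final answer: 5.9049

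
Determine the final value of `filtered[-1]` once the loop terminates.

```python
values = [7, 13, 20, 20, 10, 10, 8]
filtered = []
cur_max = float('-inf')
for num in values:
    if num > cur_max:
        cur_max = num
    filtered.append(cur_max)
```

Let's trace through this code step by step.

Initialize: values = [7, 13, 20, 20, 10, 10, 8]
Initialize: filtered = []
Initialize: cur_max = -inf
Entering loop: for num in values:
After iteration 1: num = 7, filtered = [7], cur_max = 7
After iteration 2: num = 13, filtered = [7, 13], cur_max = 13
After iteration 3: num = 20, filtered = [7, 13, 20], cur_max = 20
After iteration 4: num = 20, filtered = [7, 13, 20, 20], cur_max = 20
After iteration 5: num = 10, filtered = [7, 13, 20, 20, 20], cur_max = 20
After iteration 6: num = 10, filtered = [7, 13, 20, 20, 20, 20], cur_max = 20
After iteration 7: num = 8, filtered = [7, 13, 20, 20, 20, 20, 20], cur_max = 20
Loop ends.
filtered[-1] = 20

Final answer: 20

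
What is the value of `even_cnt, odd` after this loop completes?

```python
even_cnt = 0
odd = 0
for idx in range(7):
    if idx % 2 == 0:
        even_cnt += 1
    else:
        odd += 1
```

Let's trace through this code step by step.

Initialize: even_cnt = 0
Initialize: odd = 0
Entering loop: for idx in range(7):
After iteration 1: idx = 0, even_cnt = 1, odd = 0
After iteration 2: idx = 1, even_cnt = 1, odd = 1
After iteration 3: idx = 2, even_cnt = 2, odd = 1
After iteration 4: idx = 3, even_cnt = 2, odd = 2
After iteration 5: idx = 4, even_cnt = 3, odd = 2
After iteration 6: idx = 5, even_cnt = 3, odd = 3
After iteration 7: idx = 6, even_cnt = 4, odd = 3
Loop ends.

Final answer: 4, 3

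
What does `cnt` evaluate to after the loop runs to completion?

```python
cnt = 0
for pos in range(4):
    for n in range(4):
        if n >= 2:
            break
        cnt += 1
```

Let's trace through this code step by step.

Initialize: cnt = 0
Entering loop: for pos in range(4):
After iteration 1: pos = 0, cnt = 2
After iteration 2: pos = 1, cnt = 4
After iteration 3: pos = 2, cnt = 6
After iteration 4: pos = 3, cnt = 8
Loop ends.

Final answer: 8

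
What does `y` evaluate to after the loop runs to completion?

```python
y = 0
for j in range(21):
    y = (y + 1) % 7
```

Let's trace through this code step by step.

Initialize: y = 0
Entering loop: for j in range(21):
After iteration 1: j = 0, y = 1
After iteration 2: j = 1, y = 2
After iteration 3: j = 2, y = 3
After iteration 4: j = 3, y = 4
After iteration 5: j = 4, y = 5
After iteration 6: j = 5, y = 6
After iteration 7: j = 6, y = 0
After iteration 8: j = 7, y = 1
After iteration 9: j = 8, y = 2
After iteration 10: j = 9, y = 3
After iteration 11: j = 10, y = 4
After iteration 12: j = 11, y = 5
After iteration 13: j = 12, y = 6
After iteration 14: j = 13, y = 0
After iteration 15: j = 14, y = 1
After iteration 16: j = 15, y = 2
After iteration 17: j = 16, y = 3
After iteration 18: j = 17, y = 4
After iteration 19: j = 18, y = 5
After iteration 20: j = 19, y = 6
After iteration 21: j = 20, y = 0
Loop ends.

Final answer: 0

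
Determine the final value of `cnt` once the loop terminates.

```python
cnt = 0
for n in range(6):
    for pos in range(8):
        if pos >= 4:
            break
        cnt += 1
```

Let's trace through this code step by step.

Initialize: cnt = 0
Entering loop: for n in range(6):
After iteration 1: n = 0, cnt = 4
After iteration 2: n = 1, cnt = 8
After iteration 3: n = 2, cnt = 12
After iteration 4: n = 3, cnt = 16
After iteration 5: n = 4, cnt = 20
After iteration 6: n = 5, cnt = 24
Loop ends.

Final answer: 24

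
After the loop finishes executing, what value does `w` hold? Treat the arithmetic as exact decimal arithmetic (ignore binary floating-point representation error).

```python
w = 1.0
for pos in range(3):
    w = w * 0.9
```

Let's trace through this code step by step.

Initialize: w = 1.0
Entering loop: for pos in range(3):
After iteration 1: pos = 0, w = 0.9
After iteration 2: pos = 1, w = 0.81
After iteration 3: pos = 2, w = 0.729
Loop ends.

Final answer: 0.729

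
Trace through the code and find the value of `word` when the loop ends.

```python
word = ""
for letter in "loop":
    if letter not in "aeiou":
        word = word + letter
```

Let's trace through this code step by step.

Initialize: word = ''
Entering loop: for letter in "loop":
After iteration 1: letter = 'l', word = 'l'
After iteration 2: letter = 'o', word = 'l'
After iteration 3: letter = 'o', word = 'l'
After iteration 4: letter = 'p', word = 'lp'
Loop ends.

Final answer: 'lp'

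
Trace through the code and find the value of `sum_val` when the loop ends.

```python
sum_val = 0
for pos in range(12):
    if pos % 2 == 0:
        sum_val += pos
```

Let's trace through this code step by step.

Initialize: sum_val = 0
Entering loop: for pos in range(12):
After iteration 1: pos = 0, sum_val = 0
After iteration 2: pos = 1, sum_val = 0
After iteration 3: pos = 2, sum_val = 2
After iteration 4: pos = 3, sum_val = 2
After iteration 5: pos = 4, sum_val = 6
After iteration 6: pos = 5, sum_val = 6
After iteration 7: pos = 6, sum_val = 12
After iteration 8: pos = 7, sum_val = 12
After iteration 9: pos = 8, sum_val = 20
After iteration 10: pos = 9, sum_val = 20
After iteration 11: pos = 10, sum_val = 30
After iteration 12: pos = 11, sum_val = 30
Loop ends.

Final answer: 30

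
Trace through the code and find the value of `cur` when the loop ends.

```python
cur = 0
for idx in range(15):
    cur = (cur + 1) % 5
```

Let's trace through this code step by step.

Initialize: cur = 0
Entering loop: for idx in range(15):
After iteration 1: idx = 0, cur = 1
After iteration 2: idx = 1, cur = 2
After iteration 3: idx = 2, cur = 3
After iteration 4: idx = 3, cur = 4
After iteration 5: idx = 4, cur = 0
After iteration 6: idx = 5, cur = 1
After iteration 7: idx = 6, cur = 2
After iteration 8: idx = 7, cur = 3
After iteration 9: idx = 8, cur = 4
After iteration 10: idx = 9, cur = 0
After iteration 11: idx = 10, cur = 1
After iteration 12: idx = 11, cur = 2
After iteration 13: idx = 12, cur = 3
After iteration 14: idx = 13, cur = 4
After iteration 15: idx = 14, cur = 0
Loop ends.

Final answer: 0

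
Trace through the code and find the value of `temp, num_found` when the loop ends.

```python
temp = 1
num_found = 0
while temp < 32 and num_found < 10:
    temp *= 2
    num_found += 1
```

Let's trace through this code step by step.

Initialize: temp = 1
Initialize: num_found = 0
Entering loop: while temp < 32 and num_found < 10:
After iteration 1: temp = 2, num_found = 1
After iteration 2: temp = 4, num_found = 2
After iteration 3: temp = 8, num_found = 3
After iteration 4: temp = 16, num_found = 4
After iteration 5: temp = 32, num_found = 5
Loop ends.

Final answer: 32, 5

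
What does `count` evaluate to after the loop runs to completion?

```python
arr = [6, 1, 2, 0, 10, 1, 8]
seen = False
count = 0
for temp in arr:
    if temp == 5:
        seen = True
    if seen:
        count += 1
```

Let's trace through this code step by step.

Initialize: arr = [6, 1, 2, 0, 10, 1, 8]
Initialize: seen = False
Initialize: count = 0
Entering loop: for temp in arr:
After iteration 1: temp = 6, count = 0
After iteration 2: temp = 1, count = 0
After iteration 3: temp = 2, count = 0
After iteration 4: temp = 0, count = 0
After iteration 5: temp = 10, count = 0
After iteration 6: temp = 1, count = 0
After iteration 7: temp = 8, count = 0
Loop ends.

Final answer: 0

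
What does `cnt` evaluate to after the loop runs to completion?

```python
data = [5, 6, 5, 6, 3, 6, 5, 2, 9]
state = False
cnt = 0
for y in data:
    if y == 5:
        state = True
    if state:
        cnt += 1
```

Let's trace through this code step by step.

Initialize: data = [5, 6, 5, 6, 3, 6, 5, 2, 9]
Initialize: state = False
Initialize: cnt = 0
Entering loop: for y in data:
After iteration 1: y = 5, state = True, cnt = 1
After iteration 2: y = 6, state = True, cnt = 2
After iteration 3: y = 5, state = True, cnt = 3
After iteration 4: y = 6, state = True, cnt = 4
After iteration 5: y = 3, state = True, cnt = 5
After iteration 6: y = 6, state = True, cnt = 6
After iteration 7: y = 5, state = True, cnt = 7
After iteration 8: y = 2, state = True, cnt = 8
After iteration 9: y = 9, state = True, cnt = 9
Loop ends.

Final answer: 9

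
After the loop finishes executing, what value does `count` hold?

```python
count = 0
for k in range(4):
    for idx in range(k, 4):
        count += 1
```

Let's trace through this code step by step.

Initialize: count = 0
Entering loop: for k in range(4):
After iteration 1: k = 0, count = 4
After iteration 2: k = 1, count = 7
After iteration 3: k = 2, count = 9
After iteration 4: k = 3, count = 10
Loop ends.

Final answer: 10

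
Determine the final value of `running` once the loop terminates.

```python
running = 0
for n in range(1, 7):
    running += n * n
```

Let's trace through this code step by step.

Initialize: running = 0
Entering loop: for n in range(1, 7):
After iteration 1: n = 1, running = 1
After iteration 2: n = 2, running = 5
After iteration 3: n = 3, running = 14
After iteration 4: n = 4, running = 30
After iteration 5: n = 5, running = 55
After iteration 6: n = 6, running = 91
Loop ends.

Final answer: 91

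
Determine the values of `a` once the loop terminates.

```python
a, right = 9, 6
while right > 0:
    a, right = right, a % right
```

Let's trace through this code step by step.

Initialize: a = 9
Initialize: right = 6
Entering loop: while right > 0:
After iteration 1: a = 6, right = 3
After iteration 2: a = 3, right = 0
Loop ends.

Final answer: 3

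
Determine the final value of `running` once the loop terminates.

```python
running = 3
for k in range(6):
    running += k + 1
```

Let's trace through this code step by step.

Initialize: running = 3
Entering loop: for k in range(6):
After iteration 1: k = 0, running = 4
After iteration 2: k = 1, running = 6
After iteration 3: k = 2, running = 9
After iteration 4: k = 3, running = 13
After iteration 5: k = 4, running = 18
After iteration 6: k = 5, running = 24
Loop ends.

Final answer: 24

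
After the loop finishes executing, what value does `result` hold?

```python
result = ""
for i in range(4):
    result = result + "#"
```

Let's trace through this code step by step.

Initialize: result = ''
Entering loop: for i in range(4):
After iteration 1: i = 0, result = '#'
After iteration 2: i = 1, result = '##'
After iteration 3: i = 2, result = '###'
After iteration 4: i = 3, result = '####'
Loop ends.

Final answer: '####'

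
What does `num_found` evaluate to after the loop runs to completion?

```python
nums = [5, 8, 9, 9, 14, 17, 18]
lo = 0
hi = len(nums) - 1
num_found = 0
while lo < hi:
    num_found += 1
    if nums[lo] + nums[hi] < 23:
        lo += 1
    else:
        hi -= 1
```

Let's trace through this code step by step.

Initialize: nums = [5, 8, 9, 9, 14, 17, 18]
Initialize: lo = 0
Initialize: hi = 6
Initialize: num_found = 0
Entering loop: while lo < hi:
After iteration 1: lo = 0, hi = 5, num_found = 1
After iteration 2: lo = 1, hi = 5, num_found = 2
After iteration 3: lo = 1, hi = 4, num_found = 3
After iteration 4: lo = 2, hi = 4, num_found = 4
After iteration 5: lo = 2, hi = 3, num_found = 5
After iteration 6: lo = 3, hi = 3, num_found = 6
Loop ends.

Final answer: 6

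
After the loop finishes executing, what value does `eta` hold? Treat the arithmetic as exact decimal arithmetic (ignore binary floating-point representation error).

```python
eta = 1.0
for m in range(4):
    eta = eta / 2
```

Let's trace through this code step by step.

Initialize: eta = 1.0
Entering loop: for m in range(4):
After iteration 1: m = 0, eta = 0.5
After iteration 2: m = 1, eta = 0.25
After iteration 3: m = 2, eta = 0.125
After iteration 4: m = 3, eta = 0.0625
Loop ends.

Final answer: 0.0625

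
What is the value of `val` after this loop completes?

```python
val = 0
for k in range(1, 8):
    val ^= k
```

Let's trace through this code step by step.

Initialize: val = 0
Entering loop: for k in range(1, 8):
After iteration 1: k = 1, val = 1
After iteration 2: k = 2, val = 3
After iteration 3: k = 3, val = 0
After iteration 4: k = 4, val = 4
After iteration 5: k = 5, val = 1
After iteration 6: k = 6, val = 7
After iteration 7: k = 7, val = 0
Loop ends.

Final answer: 0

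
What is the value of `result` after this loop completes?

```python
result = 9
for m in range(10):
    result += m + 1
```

Let's trace through this code step by step.

Initialize: result = 9
Entering loop: for m in range(10):
After iteration 1: m = 0, result = 10
After iteration 2: m = 1, result = 12
After iteration 3: m = 2, result = 15
After iteration 4: m = 3, result = 19
After iteration 5: m = 4, result = 24
After iteration 6: m = 5, result = 30
After iteration 7: m = 6, result = 37
After iteration 8: m = 7, result = 45
After iteration 9: m = 8, result = 54
After iteration 10: m = 9, result = 64
Loop ends.

Final answer: 64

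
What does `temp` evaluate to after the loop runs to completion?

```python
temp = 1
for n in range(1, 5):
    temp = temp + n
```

Let's trace through this code step by step.

Initialize: temp = 1
Entering loop: for n in range(1, 5):
After iteration 1: n = 1, temp = 2
After iteration 2: n = 2, temp = 4
After iteration 3: n = 3, temp = 7
After iteration 4: n = 4, temp = 11
Loop ends.

Final answer: 11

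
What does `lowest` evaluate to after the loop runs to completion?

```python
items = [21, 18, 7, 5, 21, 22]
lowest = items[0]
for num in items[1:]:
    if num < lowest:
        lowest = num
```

Let's trace through this code step by step.

Initialize: items = [21, 18, 7, 5, 21, 22]
Initialize: lowest = 21
Entering loop: for num in items[1:]:
After iteration 1: num = 18, lowest = 18
After iteration 2: num = 7, lowest = 7
After iteration 3: num = 5, lowest = 5
After iteration 4: num = 21, lowest = 5
After iteration 5: num = 22, lowest = 5
Loop ends.

Final answer: 5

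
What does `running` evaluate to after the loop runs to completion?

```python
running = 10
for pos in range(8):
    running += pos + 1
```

Let's trace through this code step by step.

Initialize: running = 10
Entering loop: for pos in range(8):
After iteration 1: pos = 0, running = 11
After iteration 2: pos = 1, running = 13
After iteration 3: pos = 2, running = 16
After iteration 4: pos = 3, running = 20
After iteration 5: pos = 4, running = 25
After iteration 6: pos = 5, running = 31
After iteration 7: pos = 6, running = 38
After iteration 8: pos = 7, running = 46
Loop ends.

Final answer: 46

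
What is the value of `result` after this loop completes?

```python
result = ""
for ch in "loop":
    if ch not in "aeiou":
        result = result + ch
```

Let's trace through this code step by step.

Initialize: result = ''
Entering loop: for ch in "loop":
After iteration 1: ch = 'l', result = 'l'
After iteration 2: ch = 'o', result = 'l'
After iteration 3: ch = 'o', result = 'l'
After iteration 4: ch = 'p', result = 'lp'
Loop ends.

Final answer: 'lp'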